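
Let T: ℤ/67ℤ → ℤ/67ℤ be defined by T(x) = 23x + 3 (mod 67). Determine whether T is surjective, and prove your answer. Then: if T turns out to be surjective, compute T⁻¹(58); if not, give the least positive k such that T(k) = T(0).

Since gcd(23, 67) = 1, 23 is invertible modulo 67. Euclid's algorithm: 67 = 2·23 + 21, 23 = 1·21 + 2, 21 = 10·2 + 1; back-substituting gives 1 = 35·23 − 12·67, so 23⁻¹ ≡ 35 (mod 67).
Then y ↦ 35(y − 3) is a two-sided inverse to T, so every y ∈ ℤ/67ℤ has a preimage.
Therefore T is surjective.
Since T is surjective, we compute T⁻¹(58): solve 23x + 3 ≡ 58 (mod 67), i.e. 23x ≡ 55 (mod 67).
Multiplying by 23⁻¹ = 35 gives x ≡ 35·55 = 1925 = 28·67 + 49 ≡ 49 (mod 67).
Check: T(49) = 23·49 + 3 = 1130 = 16·67 + 58 ≡ 58 (mod 67).

49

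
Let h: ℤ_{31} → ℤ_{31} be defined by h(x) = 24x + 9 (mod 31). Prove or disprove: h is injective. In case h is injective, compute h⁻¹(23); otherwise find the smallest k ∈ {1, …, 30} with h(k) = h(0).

29

Recall: injectivity means: for all u, v in the domain, h(u) = h(v) implies u = v.
Suppose h(u) = h(v) in ℤ_{31}. Then 24u + 9 ≡ 24v + 9 (mod 31), therefore 24(u − v) ≡ 0 (mod 31).
Since gcd(24, 31) = 1, 24 is invertible modulo 31, hence u − v ≡ 0 (mod 31), i.e. u = v.
Therefore h is injective.
We now compute 24⁻¹ mod 31 explicitly. Euclid's algorithm: 31 = 1·24 + 7, 24 = 3·7 + 3, 7 = 2·3 + 1; back-substituting gives 1 = 22·24 − 17·31, so 24⁻¹ ≡ 22 (mod 31).
Since h is injective, we compute h⁻¹(23): solve 24x + 9 ≡ 23 (mod 31), i.e. 24x ≡ 14 (mod 31).
Multiplying by 24⁻¹ = 22 gives x ≡ 22·14 = 308 = 9·31 + 29 ≡ 29 (mod 31).
Check: h(29) = 24·29 + 9 = 705 = 22·31 + 23 ≡ 23 (mod 31).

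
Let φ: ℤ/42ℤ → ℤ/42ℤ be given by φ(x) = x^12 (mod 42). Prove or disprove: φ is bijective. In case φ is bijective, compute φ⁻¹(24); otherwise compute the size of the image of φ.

φ(2): Repeated squaring mod 42: 2^1 ≡ 2, 2^2 ≡ 2² = 4, 2^4 ≡ 4² = 16, 2^8 ≡ 16² = 256 ≡ 4. Since 12 = 8 + 4, 2^12 ≡ 4·16: 4·16 = 64 ≡ 22. So 2^12 ≡ 22 (mod 42).
φ(4): Repeated squaring mod 42: 4^1 ≡ 4, 4^2 ≡ 4² = 16, 4^4 ≡ 16² = 256 ≡ 4, 4^8 ≡ 4² = 16. Since 12 = 8 + 4, 4^12 ≡ 16·4: 16·4 = 64 ≡ 22. So 4^12 ≡ 22 (mod 42).
So φ(2) = φ(4) = 22 while 2 ≠ 4, hence φ is not injective, hence not bijective.
Since φ is not bijective, we determine |image(φ)|. Computing x^12 mod 42 for each x (by repeated squaring, reducing mod 42 at every step), the values φ(0), φ(1), …, φ(41) are: 0, 1, 22, 15, 22, 1, 36, 7, 22, 15, 22, 1, 36, 1, 28, 15, 22, 1, 36, 1, 22, 21, 22, 1, 36, 1, 22, 15, 28, 1, 36, 1, 22, 15, 22, 7, 36, 1, 22, 15, 22, 1.
The distinct values are {0, 1, 7, 15, 21, 22, 28, 36}; there are 8 of them.

8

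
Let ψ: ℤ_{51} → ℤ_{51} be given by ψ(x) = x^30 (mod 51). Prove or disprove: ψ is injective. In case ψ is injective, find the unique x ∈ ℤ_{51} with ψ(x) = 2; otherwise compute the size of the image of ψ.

ψ(7): Repeated squaring mod 51: 7^1 ≡ 7, 7^2 ≡ 7² = 49, 7^4 ≡ 49² = 2401 ≡ 4, 7^8 ≡ 4² = 16, 7^16 ≡ 16² = 256 ≡ 1. Since 30 = 16 + 8 + 4 + 2, 7^30 ≡ 1·16·4·49: 1·16 = 16, then 16·4 = 64 ≡ 13, then 13·49 = 637 ≡ 25. So 7^30 ≡ 25 (mod 51).
ψ(10): Repeated squaring mod 51: 10^1 ≡ 10, 10^2 ≡ 10² = 100 ≡ 49, 10^4 ≡ 49² = 2401 ≡ 4, 10^8 ≡ 4² = 16, 10^16 ≡ 16² = 256 ≡ 1. Since 30 = 16 + 8 + 4 + 2, 10^30 ≡ 1·16·4·49: 1·16 = 16, then 16·4 = 64 ≡ 13, then 13·49 = 637 ≡ 25. So 10^30 ≡ 25 (mod 51).
So ψ(7) = ψ(10) = 25 while 7 ≠ 10, therefore ψ is not injective.
Since ψ is not injective, we determine |image(ψ)|. Computing x^30 mod 51 for each x (by repeated squaring, reducing mod 51 at every step), the values ψ(0), ψ(1), …, ψ(50) are: 0, 1, 13, 36, 16, 49, 9, 25, 4, 21, 25, 43, 15, 16, 19, 30, 1, 34, 18, 13, 19, 33, 49, 43, 42, 4, 4, 42, 43, 49, 33, 19, 13, 18, 34, 1, 30, 19, 16, 15, 43, 25, 21, 4, 25, 9, 49, 16, 36, 13, 1.
The distinct values are {0, 1, 4, 9, 13, 15, 16, 18, 19, 21, 25, 30, 33, 34, 36, 42, 43, 49}; there are 18 of them.

18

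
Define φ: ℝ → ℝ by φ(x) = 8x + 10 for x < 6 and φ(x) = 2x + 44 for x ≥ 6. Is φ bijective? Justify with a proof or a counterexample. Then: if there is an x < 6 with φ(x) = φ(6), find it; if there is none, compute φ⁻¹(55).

23/4

Both pieces are strictly increasing (slopes 8 and 2), so each is injective on its own interval.
The left piece maps (−∞, 6) onto (−∞, 58); the right piece maps [6, ∞) onto [56, ∞).
These images overlap. In particular φ(6) = 56 (right piece), and solving 8x + 10 = 56 on the left piece gives x = 23/4 < 6.
So φ(23/4) = φ(6) with 23/4 ≠ 6, and φ is not injective, hence not bijective. This x = 23/4 is the requested value below 6.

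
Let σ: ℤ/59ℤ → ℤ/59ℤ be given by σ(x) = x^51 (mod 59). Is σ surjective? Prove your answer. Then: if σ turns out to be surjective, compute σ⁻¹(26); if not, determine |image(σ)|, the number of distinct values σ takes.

Since 59 is prime, the nonzero elements of ℤ/59ℤ form a cyclic group of order 58.
As gcd(51, 58) = 1, raising to the 51st power is a bijection on this group: if x_1^51 ≡ x_2^51 then (x_1x_2^{−1})^51 = 1, and the only element of order dividing gcd(51, 58) = 1 is 1, so x_1 = x_2.
With σ(0) = 0 this makes σ injective on all of ℤ/59ℤ, hence bijective (finite equal-size domain and codomain). In particular σ is surjective.
Since σ is surjective, we find the preimage of 26. The inverse of x ↦ x^51 on (ℤ/59ℤ)^× is x ↦ x^33, because 51·33 = 1683 = 29·58 + 1 ≡ 1 (mod 58) and x^{58} = 1 for x ≠ 0 (Fermat). So σ⁻¹(26) = 26^33 mod 59.
Repeated squaring mod 59: 26^1 ≡ 26, 26^2 ≡ 26² = 676 ≡ 27, 26^4 ≡ 27² = 729 ≡ 21, 26^8 ≡ 21² = 441 ≡ 28, 26^16 ≡ 28² = 784 ≡ 17, 26^32 ≡ 17² = 289 ≡ 53. Since 33 = 32 + 1, 26^33 ≡ 53·26: 53·26 = 1378 ≡ 21. So 26^33 ≡ 21 (mod 59).
Hence σ⁻¹(26) = 21.

21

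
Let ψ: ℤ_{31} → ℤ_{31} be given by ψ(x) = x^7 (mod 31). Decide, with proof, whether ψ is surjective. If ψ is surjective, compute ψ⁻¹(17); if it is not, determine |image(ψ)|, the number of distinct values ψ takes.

3

Since 31 is prime, the nonzero elements of ℤ_{31} form a cyclic group of order 30.
As gcd(7, 30) = 1, raising to the 7th power is a bijection on this group: if a^7 ≡ b^7 then (ab^{−1})^7 = 1, and the only element of order dividing gcd(7, 30) = 1 is 1, so a = b.
With ψ(0) = 0 this makes ψ injective on all of ℤ_{31}, hence bijective (finite equal-size domain and codomain). In particular ψ is surjective.
Since ψ is surjective, we find the preimage of 17. The inverse of x ↦ x^7 on (ℤ_{31})^× is x ↦ x^13, because 7·13 = 91 = 3·30 + 1 ≡ 1 (mod 30) and x^{30} = 1 for x ≠ 0 (Fermat). So ψ⁻¹(17) = 17^13 mod 31.
Repeated squaring mod 31: 17^1 ≡ 17, 17^2 ≡ 17² = 289 ≡ 10, 17^4 ≡ 10² = 100 ≡ 7, 17^8 ≡ 7² = 49 ≡ 18. Since 13 = 8 + 4 + 1, 17^13 ≡ 18·7·17: 18·7 = 126 ≡ 2, then 2·17 = 34 ≡ 3. So 17^13 ≡ 3 (mod 31).
Hence ψ⁻¹(17) = 3.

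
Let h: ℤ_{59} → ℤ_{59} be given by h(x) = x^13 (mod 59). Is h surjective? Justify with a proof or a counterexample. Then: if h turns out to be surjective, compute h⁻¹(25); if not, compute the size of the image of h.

3

Since 59 is prime, the nonzero elements of ℤ_{59} form a cyclic group of order 58.
As gcd(13, 58) = 1, raising to the 13th power is a bijection on this group: if x_1^13 ≡ x_2^13 then (x_1x_2^{−1})^13 = 1, and the only element of order dividing gcd(13, 58) = 1 is 1, so x_1 = x_2.
With h(0) = 0 this makes h injective on all of ℤ_{59}, hence bijective (finite equal-size domain and codomain). In particular h is surjective.
Since h is surjective, we find the preimage of 25. The inverse of x ↦ x^13 on (ℤ_{59})^× is x ↦ x^9, because 13·9 = 117 = 2·58 + 1 ≡ 1 (mod 58) and x^{58} = 1 for x ≠ 0 (Fermat). So h⁻¹(25) = 25^9 mod 59.
Repeated squaring mod 59: 25^1 ≡ 25, 25^2 ≡ 25² = 625 ≡ 35, 25^4 ≡ 35² = 1225 ≡ 45, 25^8 ≡ 45² = 2025 ≡ 19. Since 9 = 8 + 1, 25^9 ≡ 19·25: 19·25 = 475 ≡ 3. So 25^9 ≡ 3 (mod 59).
Hence h⁻¹(25) = 3.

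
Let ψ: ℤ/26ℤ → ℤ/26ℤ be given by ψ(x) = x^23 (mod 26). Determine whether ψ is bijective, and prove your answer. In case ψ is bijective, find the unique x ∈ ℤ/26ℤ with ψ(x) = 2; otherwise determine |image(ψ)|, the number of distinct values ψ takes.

Computing x^23 mod 26 for each x (by repeated squaring, reducing mod 26 at every step), the values ψ(0), ψ(1), …, ψ(25) are: 0, 1, 20, 9, 10, 21, 24, 15, 18, 3, 4, 19, 12, 13, 14, 7, 22, 23, 8, 11, 2, 5, 16, 17, 6, 25.
Every element of ℤ/26ℤ appears exactly once in this list, so ψ is a bijection, and in particular bijective.
Since ψ is bijective, we read off the preimage of 2 from the same table: ψ(20) = 2, so ψ⁻¹(2) = 20.

20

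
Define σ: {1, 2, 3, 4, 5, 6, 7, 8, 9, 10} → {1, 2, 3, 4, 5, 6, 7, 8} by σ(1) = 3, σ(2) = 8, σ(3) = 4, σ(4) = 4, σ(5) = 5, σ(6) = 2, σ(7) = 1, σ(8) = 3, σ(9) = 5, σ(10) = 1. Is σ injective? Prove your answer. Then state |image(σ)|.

σ(3) = 4 = σ(4) with 3 ≠ 4, so σ is not injective.
The image of σ is {1, 2, 3, 4, 5, 8}, which has 6 elements.

6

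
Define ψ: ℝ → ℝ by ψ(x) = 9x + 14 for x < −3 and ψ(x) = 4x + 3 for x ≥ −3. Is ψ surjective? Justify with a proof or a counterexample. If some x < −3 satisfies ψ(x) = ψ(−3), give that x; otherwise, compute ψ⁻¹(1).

Both pieces are strictly increasing (slopes 9 and 4), so each is injective on its own interval.
The left piece maps (−∞, −3) onto (−∞, −13); the right piece maps [−3, ∞) onto [−9, ∞).
The union (−∞, −13) ∪ [−9, ∞) omits the interval between −13 and −9; in particular −13 has no preimage. So ψ is not surjective.
Because the two images are disjoint, no x < −3 has ψ(x) = ψ(−3), so we compute ψ⁻¹(1): 1 lies in [−9, ∞), so solve 4x + 3 = 1: x = (1 − 3)/4 = −1/2.

-1/2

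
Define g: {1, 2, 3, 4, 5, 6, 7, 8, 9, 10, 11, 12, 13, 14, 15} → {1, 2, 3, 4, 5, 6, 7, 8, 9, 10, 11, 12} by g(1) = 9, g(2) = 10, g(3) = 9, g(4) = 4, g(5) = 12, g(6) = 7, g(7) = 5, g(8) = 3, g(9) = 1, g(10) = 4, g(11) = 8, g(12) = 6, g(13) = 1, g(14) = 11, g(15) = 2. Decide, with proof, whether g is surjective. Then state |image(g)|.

Every element of the codomain has a preimage: 1 = g(9), 2 = g(15), 3 = g(8), 4 = g(4), 5 = g(7), 6 = g(12), 7 = g(6), 8 = g(11), 9 = g(1), 10 = g(2), 11 = g(14), 12 = g(5).
So g is surjective.
The image of g is {1, 2, 3, 4, 5, 6, 7, 8, 9, 10, 11, 12}, which has 12 elements.

12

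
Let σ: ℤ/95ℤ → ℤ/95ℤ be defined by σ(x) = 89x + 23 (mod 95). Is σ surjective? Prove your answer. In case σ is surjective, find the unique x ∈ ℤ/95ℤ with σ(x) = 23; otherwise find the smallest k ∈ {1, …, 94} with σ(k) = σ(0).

Since gcd(89, 95) = 1, 89 is invertible modulo 95. Euclid's algorithm: 95 = 1·89 + 6, 89 = 14·6 + 5, 6 = 1·5 + 1; back-substituting gives 1 = 79·89 − 74·95, so 89⁻¹ ≡ 79 (mod 95).
Then y ↦ 79(y − 23) is a two-sided inverse to σ, so every y ∈ ℤ/95ℤ has a preimage.
Hence σ is surjective.
Since σ is surjective, we compute σ⁻¹(23): solve 89x + 23 ≡ 23 (mod 95), i.e. 89x ≡ 0 (mod 95).
Multiplying by 89⁻¹ = 79 gives x ≡ 79·0 = 0 ≡ 0 (mod 95).
Check: σ(0) = 89·0 + 23 = 23 ≡ 23 (mod 95).

0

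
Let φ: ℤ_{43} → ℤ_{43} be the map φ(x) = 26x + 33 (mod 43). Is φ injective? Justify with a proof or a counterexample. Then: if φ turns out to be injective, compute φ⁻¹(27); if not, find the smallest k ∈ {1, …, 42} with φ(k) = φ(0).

13

By definition, injectivity means: for all x_1, x_2 in the domain, φ(x_1) = φ(x_2) implies x_1 = x_2.
If φ(x_1) = φ(x_2), then 26x_1 ≡ 26x_2 (mod 43). Because gcd(26, 43) = 1, we may cancel 26 to get x_1 ≡ x_2 (mod 43).
Hence φ is injective.
We now compute 26⁻¹ mod 43 explicitly. Euclid's algorithm: 43 = 1·26 + 17, 26 = 1·17 + 9, 17 = 1·9 + 8, 9 = 1·8 + 1; back-substituting gives 1 = 5·26 − 3·43, so 26⁻¹ ≡ 5 (mod 43).
Since φ is injective, we compute φ⁻¹(27): solve 26x + 33 ≡ 27 (mod 43), i.e. 26x ≡ 37 (mod 43).
Multiplying by 26⁻¹ = 5 gives x ≡ 5·37 = 185 = 4·43 + 13 ≡ 13 (mod 43).
Check: φ(13) = 26·13 + 33 = 371 = 8·43 + 27 ≡ 27 (mod 43).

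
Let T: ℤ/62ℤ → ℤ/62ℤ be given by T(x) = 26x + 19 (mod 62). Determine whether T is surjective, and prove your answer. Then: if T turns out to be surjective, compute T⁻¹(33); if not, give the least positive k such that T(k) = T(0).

31

Recall: surjectivity means every element of the codomain has a preimage under T.
Since gcd(26, 62) = 2, we have 26x ≡ 0 (mod 2) for all x, so T(x) ≡ 1 (mod 2).
But 0 ≢ 1 (mod 2), so 0 ∈ ℤ/62ℤ has no preimage. Thus T is not surjective.
Since T is not surjective, we find the least positive k with T(k) = T(0): this means 26k ≡ 0 (mod 62), i.e. 62 ∣ 26k. Since gcd(26, 62) = 2, dividing through by 2 this holds exactly when 31 ∣ 13k, and as gcd(13, 31) = 1, exactly when 31 ∣ k.
The smallest positive such k is 31.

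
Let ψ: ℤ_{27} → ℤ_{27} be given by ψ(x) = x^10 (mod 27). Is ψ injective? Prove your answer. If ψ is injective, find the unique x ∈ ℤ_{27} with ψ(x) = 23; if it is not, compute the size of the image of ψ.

ψ(0) = 0^10 = 0.
ψ(3): Repeated squaring mod 27: 3^1 ≡ 3, 3^2 ≡ 3² = 9, 3^4 ≡ 9² = 81 ≡ 0, 3^8 ≡ 0² = 0. Since 10 = 8 + 2, 3^10 ≡ 0·9: 0·9 = 0. So 3^10 ≡ 0 (mod 27).
So ψ(0) = ψ(3) = 0 while 0 ≠ 3, so ψ is not injective.
Since ψ is not injective, we determine |image(ψ)|. Computing x^10 mod 27 for each x (by repeated squaring, reducing mod 27 at every step), the values ψ(0), ψ(1), …, ψ(26) are: 0, 1, 25, 0, 4, 22, 0, 7, 19, 0, 10, 16, 0, 13, 13, 0, 16, 10, 0, 19, 7, 0, 22, 4, 0, 25, 1.
The distinct values are {0, 1, 4, 7, 10, 13, 16, 19, 22, 25}; there are 10 of them.

10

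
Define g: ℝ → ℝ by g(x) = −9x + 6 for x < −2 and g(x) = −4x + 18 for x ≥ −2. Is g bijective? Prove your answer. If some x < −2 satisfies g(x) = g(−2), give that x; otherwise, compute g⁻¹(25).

-20/9

Both pieces are strictly decreasing (slopes −9 and −4), so each is injective on its own interval.
The left piece maps (−∞, −2) onto (24, ∞); the right piece maps [−2, ∞) onto (−∞, 26].
These images overlap. In particular g(−2) = 26 (right piece), and solving −9x + 6 = 26 on the left piece gives x = −20/9 < −2.
So g(−20/9) = g(−2) with −20/9 ≠ −2, and g is not injective, hence not bijective. This x = −20/9 is the requested value below −2.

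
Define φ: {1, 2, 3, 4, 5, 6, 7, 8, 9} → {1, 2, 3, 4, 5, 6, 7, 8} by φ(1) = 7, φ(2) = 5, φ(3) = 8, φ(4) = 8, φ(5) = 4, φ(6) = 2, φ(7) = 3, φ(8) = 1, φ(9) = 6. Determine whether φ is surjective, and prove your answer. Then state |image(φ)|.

8

Every element of the codomain has a preimage: 1 = φ(8), 2 = φ(6), 3 = φ(7), 4 = φ(5), 5 = φ(2), 6 = φ(9), 7 = φ(1), 8 = φ(3).
Therefore φ is surjective.
The image of φ is {1, 2, 3, 4, 5, 6, 7, 8}, which has 8 elements.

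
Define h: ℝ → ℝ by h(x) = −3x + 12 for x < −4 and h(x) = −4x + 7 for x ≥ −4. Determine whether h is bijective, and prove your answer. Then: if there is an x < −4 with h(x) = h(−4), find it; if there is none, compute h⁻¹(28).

-16/3

Both pieces are strictly decreasing (slopes −3 and −4), so each is injective on its own interval.
The left piece maps (−∞, −4) onto (24, ∞); the right piece maps [−4, ∞) onto (−∞, 23].
The images leave a gap (24 has no preimage), so h is not surjective, hence not bijective.
Because the two images are disjoint, no x < −4 has h(x) = h(−4), so we compute h⁻¹(28): 28 lies in (24, ∞), so solve −3x + 12 = 28: x = (28 − 12)/(−3) = −16/3.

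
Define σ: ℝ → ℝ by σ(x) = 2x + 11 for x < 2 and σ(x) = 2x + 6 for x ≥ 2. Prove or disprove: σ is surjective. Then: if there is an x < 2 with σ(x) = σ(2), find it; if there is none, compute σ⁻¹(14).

Both pieces are strictly increasing (slopes 2 and 2), so each is injective on its own interval.
The left piece maps (−∞, 2) onto (−∞, 15); the right piece maps [2, ∞) onto [10, ∞).
The union (−∞, 15) ∪ [10, ∞) covers ℝ, so σ is surjective.
For the follow-up: the images overlap, so an x < 2 with σ(x) = σ(2) exists. σ(2) = 10; solving 2x + 11 = 10 for x < 2 gives x = (10 − 11)/2 = −1/2.

-1/2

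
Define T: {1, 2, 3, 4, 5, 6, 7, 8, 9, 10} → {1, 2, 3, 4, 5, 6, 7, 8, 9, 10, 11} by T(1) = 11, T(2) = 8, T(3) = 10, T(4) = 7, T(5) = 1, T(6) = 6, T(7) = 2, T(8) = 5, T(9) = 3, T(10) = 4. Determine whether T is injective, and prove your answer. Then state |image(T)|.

The values T(1), …, T(10) are 11, 8, 10, 7, 1, 6, 2, 5, 3, 4 — all distinct.
So T(x_1) = T(x_2) only when x_1 = x_2, and T is injective.
The image of T is {1, 2, 3, 4, 5, 6, 7, 8, 10, 11}, which has 10 elements.

10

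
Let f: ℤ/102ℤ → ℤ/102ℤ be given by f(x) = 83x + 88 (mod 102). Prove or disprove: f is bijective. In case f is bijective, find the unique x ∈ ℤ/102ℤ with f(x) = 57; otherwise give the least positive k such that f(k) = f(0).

7

If f(s) = f(t), then 83s ≡ 83t (mod 102). Because gcd(83, 102) = 1, we may cancel 83 to get s ≡ t (mod 102).
We now compute 83⁻¹ mod 102 explicitly. Euclid's algorithm: 102 = 1·83 + 19, 83 = 4·19 + 7, 19 = 2·7 + 5, 7 = 1·5 + 2, 5 = 2·2 + 1; back-substituting gives 1 = 59·83 − 48·102, so 83⁻¹ ≡ 59 (mod 102).
For any y ∈ ℤ/102ℤ, x = 59(y − 88) mod 102 satisfies f(x) = 83·59(y − 88) + 88 ≡ y (since 83·59 ≡ 1 mod 102). So every y has a preimage.
Therefore f is bijective.
Since f is bijective, we find f⁻¹(57): we need 83x ≡ 57 − 88 ≡ 71 (mod 102). Using 83⁻¹ = 59: x ≡ 59·71 = 4189 = 41·102 + 7, so x = 7.
Check: f(7) = 83·7 + 88 = 669 = 6·102 + 57 ≡ 57 (mod 102).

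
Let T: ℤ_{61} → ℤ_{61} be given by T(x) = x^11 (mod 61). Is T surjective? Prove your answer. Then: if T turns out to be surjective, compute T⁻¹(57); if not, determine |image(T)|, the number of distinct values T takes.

Since 61 is prime, the nonzero elements of ℤ_{61} form a cyclic group of order 60.
As gcd(11, 60) = 1, raising to the 11th power is a bijection on this group: if u^11 ≡ v^11 then (uv^{−1})^11 = 1, and the only element of order dividing gcd(11, 60) = 1 is 1, so u = v.
With T(0) = 0 this makes T injective on all of ℤ_{61}, hence bijective (finite equal-size domain and codomain). In particular T is surjective.
Since T is surjective, we find the preimage of 57. The inverse of x ↦ x^11 on (ℤ_{61})^× is x ↦ x^11, because 11·11 = 121 = 2·60 + 1 ≡ 1 (mod 60) and x^{60} = 1 for x ≠ 0 (Fermat). So T⁻¹(57) = 57^11 mod 61.
Repeated squaring mod 61: 57^1 ≡ 57, 57^2 ≡ 57² = 3249 ≡ 16, 57^4 ≡ 16² = 256 ≡ 12, 57^8 ≡ 12² = 144 ≡ 22. Since 11 = 8 + 2 + 1, 57^11 ≡ 22·16·57: 22·16 = 352 ≡ 47, then 47·57 = 2679 ≡ 56. So 57^11 ≡ 56 (mod 61).
Hence T⁻¹(57) = 56.

56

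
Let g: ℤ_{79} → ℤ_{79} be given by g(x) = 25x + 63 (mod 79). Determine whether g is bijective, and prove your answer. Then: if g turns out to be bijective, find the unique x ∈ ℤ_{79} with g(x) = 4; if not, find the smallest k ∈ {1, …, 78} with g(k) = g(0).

Recall: g is injective when g(a) = g(b) forces a = b.
Suppose g(a) = g(b) in ℤ_{79}. Then 25a + 63 ≡ 25b + 63 (mod 79), so 25(a − b) ≡ 0 (mod 79).
Since gcd(25, 79) = 1, 25 is invertible modulo 79, hence a − b ≡ 0 (mod 79), i.e. a = b.
We now compute 25⁻¹ mod 79 explicitly. Euclid's algorithm: 79 = 3·25 + 4, 25 = 6·4 + 1; back-substituting gives 1 = 19·25 − 6·79, so 25⁻¹ ≡ 19 (mod 79).
For any y ∈ ℤ_{79}, x = 19(y − 63) mod 79 satisfies g(x) = 25·19(y − 63) + 63 ≡ y (since 25·19 ≡ 1 mod 79). So every y has a preimage.
Hence g is bijective.
Since g is bijective, we find g⁻¹(4): we need 25x ≡ 4 − 63 ≡ 20 (mod 79). Using 25⁻¹ = 19: x ≡ 19·20 = 380 = 4·79 + 64, so x = 64.
Check: g(64) = 25·64 + 63 = 1663 = 21·79 + 4 ≡ 4 (mod 79).

64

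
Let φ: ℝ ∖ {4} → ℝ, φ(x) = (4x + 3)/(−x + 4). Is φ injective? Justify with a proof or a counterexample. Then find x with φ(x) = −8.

Suppose φ(s) = φ(t). Cross-multiplying: (4s + 3)(−t + 4) = (4t + 3)(−s + 4).
Expanding both sides and cancelling the symmetric terms leaves 19·(s − t) = 0. Since 19 ≠ 0, s = t. Thus φ is injective.
Solving φ(x) = −8: cross-multiplying gives 4x + 3 = −8(−x + 4), which rearranges to −4x = −35, so x = 35/4.

35/4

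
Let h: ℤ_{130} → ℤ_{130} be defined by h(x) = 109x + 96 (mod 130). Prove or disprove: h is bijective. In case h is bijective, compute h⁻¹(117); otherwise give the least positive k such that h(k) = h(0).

129

If h(x_1) = h(x_2), then 109x_1 ≡ 109x_2 (mod 130). Because gcd(109, 130) = 1, we may cancel 109 to get x_1 ≡ x_2 (mod 130).
We now compute 109⁻¹ mod 130 explicitly. Euclid's algorithm: 130 = 1·109 + 21, 109 = 5·21 + 4, 21 = 5·4 + 1; back-substituting gives 1 = 99·109 − 83·130, so 109⁻¹ ≡ 99 (mod 130).
For any y ∈ ℤ_{130}, x = 99(y − 96) mod 130 satisfies h(x) = 109·99(y − 96) + 96 ≡ y (since 109·99 ≡ 1 mod 130). So every y has a preimage.
Thus h is bijective.
Since h is bijective, we compute h⁻¹(117): solve 109x + 96 ≡ 117 (mod 130), i.e. 109x ≡ 21 (mod 130).
Multiplying by 109⁻¹ = 99 gives x ≡ 99·21 = 2079 = 15·130 + 129 ≡ 129 (mod 130).
Check: h(129) = 109·129 + 96 = 14157 = 108·130 + 117 ≡ 117 (mod 130).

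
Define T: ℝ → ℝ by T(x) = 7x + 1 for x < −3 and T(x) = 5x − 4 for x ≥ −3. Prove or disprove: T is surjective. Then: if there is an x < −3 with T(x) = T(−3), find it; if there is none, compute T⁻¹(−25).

Both pieces are strictly increasing (slopes 7 and 5), so each is injective on its own interval.
The left piece maps (−∞, −3) onto (−∞, −20); the right piece maps [−3, ∞) onto [−19, ∞).
The union (−∞, −20) ∪ [−19, ∞) omits the interval between −20 and −19; in particular −20 has no preimage. So T is not surjective.
Because the two images are disjoint, no x < −3 has T(x) = T(−3), so we compute T⁻¹(−25): −25 lies in (−∞, −20), so solve 7x + 1 = −25: x = (−25 − 1)/7 = −26/7.

-26/7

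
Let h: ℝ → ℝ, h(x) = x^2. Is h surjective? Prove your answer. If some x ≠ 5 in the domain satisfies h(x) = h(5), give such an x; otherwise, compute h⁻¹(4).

-5

Since 2 is even, x^2 ≥ 0 for all x ∈ ℝ, so −1 ∈ ℝ has no preimage. Thus h is not surjective.
For the follow-up, such an x exists: taking x = −5 ∈ ℝ gives h(−5) = 25 = h(5) with −5 ≠ 5.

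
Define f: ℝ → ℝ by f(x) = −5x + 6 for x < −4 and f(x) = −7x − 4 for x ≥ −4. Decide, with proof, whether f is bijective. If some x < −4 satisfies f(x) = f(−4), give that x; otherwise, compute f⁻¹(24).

-4

Both pieces are strictly decreasing (slopes −5 and −7), so each is injective on its own interval.
The left piece maps (−∞, −4) onto (26, ∞); the right piece maps [−4, ∞) onto (−∞, 24].
The images leave a gap (26 has no preimage), so f is not surjective, hence not bijective.
Because the two images are disjoint, no x < −4 has f(x) = f(−4), so we compute f⁻¹(24): 24 lies in (−∞, 24], so solve −7x − 4 = 24: x = (24 + 4)/(−7) = −4.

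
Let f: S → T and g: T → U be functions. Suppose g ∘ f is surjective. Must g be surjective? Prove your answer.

Let c ∈ U. Since g ∘ f is surjective, some a ∈ S has g(f(a)) = c. Then b = f(a) ∈ T satisfies g(b) = c. So g is surjective.

surjective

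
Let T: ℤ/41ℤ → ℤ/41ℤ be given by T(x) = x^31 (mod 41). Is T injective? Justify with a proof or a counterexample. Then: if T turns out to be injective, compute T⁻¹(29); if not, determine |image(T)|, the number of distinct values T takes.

Since 41 is prime, the nonzero elements of ℤ/41ℤ form a cyclic group of order 40.
As gcd(31, 40) = 1, raising to the 31st power is a bijection on this group: if u^31 ≡ v^31 then (uv^{−1})^31 = 1, and the only element of order dividing gcd(31, 40) = 1 is 1, so u = v.
With T(0) = 0 this makes T injective on all of ℤ/41ℤ, hence bijective (finite equal-size domain and codomain). In particular T is injective.
Since T is injective, we find the preimage of 29. The inverse of x ↦ x^31 on (ℤ/41ℤ)^× is x ↦ x^31, because 31·31 = 961 = 24·40 + 1 ≡ 1 (mod 40) and x^{40} = 1 for x ≠ 0 (Fermat). So T⁻¹(29) = 29^31 mod 41.
Repeated squaring mod 41: 29^1 ≡ 29, 29^2 ≡ 29² = 841 ≡ 21, 29^4 ≡ 21² = 441 ≡ 31, 29^8 ≡ 31² = 961 ≡ 18, 29^16 ≡ 18² = 324 ≡ 37. Since 31 = 16 + 8 + 4 + 2 + 1, 29^31 ≡ 37·18·31·21·29: 37·18 = 666 ≡ 10, then 10·31 = 310 ≡ 23, then 23·21 = 483 ≡ 32, then 32·29 = 928 ≡ 26. So 29^31 ≡ 26 (mod 41).
Hence T⁻¹(29) = 26.

26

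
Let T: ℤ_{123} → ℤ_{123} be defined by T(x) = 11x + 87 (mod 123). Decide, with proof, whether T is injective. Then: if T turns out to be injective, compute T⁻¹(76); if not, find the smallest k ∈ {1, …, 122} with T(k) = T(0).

Suppose T(x_1) = T(x_2) in ℤ_{123}. Then 11x_1 + 87 ≡ 11x_2 + 87 (mod 123), thus 11(x_1 − x_2) ≡ 0 (mod 123).
Since gcd(11, 123) = 1, 11 is invertible modulo 123, hence x_1 − x_2 ≡ 0 (mod 123), i.e. x_1 = x_2.
Therefore T is injective.
We now compute 11⁻¹ mod 123 explicitly. Euclid's algorithm: 123 = 11·11 + 2, 11 = 5·2 + 1; back-substituting gives 1 = 56·11 − 5·123, so 11⁻¹ ≡ 56 (mod 123).
Since T is injective, we compute T⁻¹(76): solve 11x + 87 ≡ 76 (mod 123), i.e. 11x ≡ 112 (mod 123).
Multiplying by 11⁻¹ = 56 gives x ≡ 56·112 = 6272 = 50·123 + 122 ≡ 122 (mod 123).
Check: T(122) = 11·122 + 87 = 1429 = 11·123 + 76 ≡ 76 (mod 123).

122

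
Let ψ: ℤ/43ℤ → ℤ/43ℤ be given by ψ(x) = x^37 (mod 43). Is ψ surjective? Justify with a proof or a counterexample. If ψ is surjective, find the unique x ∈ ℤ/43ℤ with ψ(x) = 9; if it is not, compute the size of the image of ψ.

Since 43 is prime, the nonzero elements of ℤ/43ℤ form a cyclic group of order 42.
As gcd(37, 42) = 1, raising to the 37th power is a bijection on this group: if x_1^37 ≡ x_2^37 then (x_1x_2^{−1})^37 = 1, and the only element of order dividing gcd(37, 42) = 1 is 1, so x_1 = x_2.
With ψ(0) = 0 this makes ψ injective on all of ℤ/43ℤ, hence bijective (finite equal-size domain and codomain). In particular ψ is surjective.
Since ψ is surjective, we find the preimage of 9. The inverse of x ↦ x^37 on (ℤ/43ℤ)^× is x ↦ x^25, because 37·25 = 925 = 22·42 + 1 ≡ 1 (mod 42) and x^{42} = 1 for x ≠ 0 (Fermat). So ψ⁻¹(9) = 9^25 mod 43.
Repeated squaring mod 43: 9^1 ≡ 9, 9^2 ≡ 9² = 81 ≡ 38, 9^4 ≡ 38² = 1444 ≡ 25, 9^8 ≡ 25² = 625 ≡ 23, 9^16 ≡ 23² = 529 ≡ 13. Since 25 = 16 + 8 + 1, 9^25 ≡ 13·23·9: 13·23 = 299 ≡ 41, then 41·9 = 369 ≡ 25. So 9^25 ≡ 25 (mod 43).
Hence ψ⁻¹(9) = 25.

25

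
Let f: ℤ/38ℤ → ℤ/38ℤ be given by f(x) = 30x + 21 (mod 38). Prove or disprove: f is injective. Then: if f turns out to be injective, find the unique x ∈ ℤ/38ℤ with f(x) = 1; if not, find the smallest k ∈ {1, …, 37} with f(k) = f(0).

By definition, injectivity means: for all s, t in the domain, f(s) = f(t) implies s = t.
We have gcd(30, 38) = 2 > 1. Taking s = 0 and t = 19: f(0) = 21 and f(19) = 30·19 + 21 = 591 ≡ 21 (mod 38).
So f(0) = f(19) while 0 ≠ 19, hence f is not injective.
Since f is not injective, we find the least positive k with f(k) = f(0): this means 30k ≡ 0 (mod 38), i.e. 38 ∣ 30k. Since gcd(30, 38) = 2, dividing through by 2 this holds exactly when 19 ∣ 15k, and as gcd(15, 19) = 1, exactly when 19 ∣ k.
The smallest positive such k is 19.

19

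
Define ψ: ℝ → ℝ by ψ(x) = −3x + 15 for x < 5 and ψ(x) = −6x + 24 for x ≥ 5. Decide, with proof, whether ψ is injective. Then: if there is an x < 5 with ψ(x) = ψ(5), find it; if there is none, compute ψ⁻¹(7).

8/3

Both pieces are strictly decreasing (slopes −3 and −6), so each is injective on its own interval.
The left piece maps (−∞, 5) onto (0, ∞); the right piece maps [5, ∞) onto (−∞, −6].
These images are disjoint, so no value is attained by both pieces. Hence ψ is injective.
Because the two images are disjoint, no x < 5 has ψ(x) = ψ(5), so we compute ψ⁻¹(7): 7 lies in (0, ∞), so solve −3x + 15 = 7: x = (7 − 15)/(−3) = 8/3.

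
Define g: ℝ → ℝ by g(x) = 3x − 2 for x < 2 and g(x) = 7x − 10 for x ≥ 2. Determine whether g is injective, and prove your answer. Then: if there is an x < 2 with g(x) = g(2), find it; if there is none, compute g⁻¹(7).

Both pieces are strictly increasing (slopes 3 and 7), so each is injective on its own interval.
The left piece maps (−∞, 2) onto (−∞, 4); the right piece maps [2, ∞) onto [4, ∞).
These images are disjoint, so no value is attained by both pieces. Therefore g is injective.
Because the two images are disjoint, no x < 2 has g(x) = g(2), so we compute g⁻¹(7): 7 lies in [4, ∞), so solve 7x − 10 = 7: x = (7 + 10)/7 = 17/7.

17/7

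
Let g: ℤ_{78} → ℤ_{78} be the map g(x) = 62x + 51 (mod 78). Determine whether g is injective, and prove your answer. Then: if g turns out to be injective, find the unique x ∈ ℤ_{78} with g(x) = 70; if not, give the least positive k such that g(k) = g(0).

39

By definition, g is injective if g(a) = g(b) implies a = b.
We have gcd(62, 78) = 2 > 1. Taking a = 0 and b = 39: g(0) = 51 and g(39) = 62·39 + 51 = 2469 ≡ 51 (mod 78).
So g(0) = g(39) while 0 ≠ 39, hence g is not injective.
Since g is not injective, we find the least positive k with g(k) = g(0): this means 62k ≡ 0 (mod 78), i.e. 78 ∣ 62k. Since gcd(62, 78) = 2, dividing through by 2 this holds exactly when 39 ∣ 31k, and as gcd(31, 39) = 1, exactly when 39 ∣ k.
The smallest positive such k is 39.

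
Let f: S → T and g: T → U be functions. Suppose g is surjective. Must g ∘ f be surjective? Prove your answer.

not surjective

No. Take S = {1}, T = U = {1, 2, 3, 4}, f(1) = 1, and g = identity (surjective).
Then (g ∘ f)(1) = 1, and 4 ∈ U has no preimage under g ∘ f, so g ∘ f is not surjective.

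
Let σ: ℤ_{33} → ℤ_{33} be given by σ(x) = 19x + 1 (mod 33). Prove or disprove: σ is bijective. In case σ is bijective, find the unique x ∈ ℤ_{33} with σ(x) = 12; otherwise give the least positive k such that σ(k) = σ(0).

If σ(x_1) = σ(x_2), then 19x_1 ≡ 19x_2 (mod 33). Because gcd(19, 33) = 1, we may cancel 19 to get x_1 ≡ x_2 (mod 33).
We now compute 19⁻¹ mod 33 explicitly. Euclid's algorithm: 33 = 1·19 + 14, 19 = 1·14 + 5, 14 = 2·5 + 4, 5 = 1·4 + 1; back-substituting gives 1 = 7·19 − 4·33, so 19⁻¹ ≡ 7 (mod 33).
For any y ∈ ℤ_{33}, x = 7(y − 1) mod 33 satisfies σ(x) = 19·7(y − 1) + 1 ≡ y (since 19·7 ≡ 1 mod 33). So every y has a preimage.
Therefore σ is bijective.
Since σ is bijective, we find σ⁻¹(12): we need 19x ≡ 12 − 1 ≡ 11 (mod 33). Using 19⁻¹ = 7: x ≡ 7·11 = 77 = 2·33 + 11, so x = 11.
Check: σ(11) = 19·11 + 1 = 210 = 6·33 + 12 ≡ 12 (mod 33).

11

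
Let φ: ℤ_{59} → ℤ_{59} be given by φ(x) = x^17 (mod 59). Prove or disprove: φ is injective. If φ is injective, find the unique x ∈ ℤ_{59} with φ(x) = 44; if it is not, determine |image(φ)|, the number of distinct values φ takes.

32

Since 59 is prime, the nonzero elements of ℤ_{59} form a cyclic group of order 58.
As gcd(17, 58) = 1, raising to the 17th power is a bijection on this group: if x_1^17 ≡ x_2^17 then (x_1x_2^{−1})^17 = 1, and the only element of order dividing gcd(17, 58) = 1 is 1, so x_1 = x_2.
With φ(0) = 0 this makes φ injective on all of ℤ_{59}, hence bijective (finite equal-size domain and codomain). In particular φ is injective.
Since φ is injective, we find the preimage of 44. The inverse of x ↦ x^17 on (ℤ_{59})^× is x ↦ x^41, because 17·41 = 697 = 12·58 + 1 ≡ 1 (mod 58) and x^{58} = 1 for x ≠ 0 (Fermat). So φ⁻¹(44) = 44^41 mod 59.
Repeated squaring mod 59: 44^1 ≡ 44, 44^2 ≡ 44² = 1936 ≡ 48, 44^4 ≡ 48² = 2304 ≡ 3, 44^8 ≡ 3² = 9, 44^16 ≡ 9² = 81 ≡ 22, 44^32 ≡ 22² = 484 ≡ 12. Since 41 = 32 + 8 + 1, 44^41 ≡ 12·9·44: 12·9 = 108 ≡ 49, then 49·44 = 2156 ≡ 32. So 44^41 ≡ 32 (mod 59).
Hence φ⁻¹(44) = 32.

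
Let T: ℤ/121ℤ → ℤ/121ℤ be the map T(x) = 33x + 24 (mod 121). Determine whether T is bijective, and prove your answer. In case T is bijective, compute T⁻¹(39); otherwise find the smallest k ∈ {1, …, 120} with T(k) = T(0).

We have gcd(33, 121) = 11 > 1. Taking x_1 = 0 and x_2 = 11: T(0) = 24 and T(11) = 33·11 + 24 = 387 ≡ 24 (mod 121).
So T(0) = T(11) while 0 ≠ 11, therefore T is not injective, hence not bijective.
Since T is not bijective, we find the least positive k with T(k) = T(0): this means 33k ≡ 0 (mod 121), i.e. 121 ∣ 33k. Since gcd(33, 121) = 11, dividing through by 11 this holds exactly when 11 ∣ 3k, and as gcd(3, 11) = 1, exactly when 11 ∣ k.
The smallest positive such k is 11.

11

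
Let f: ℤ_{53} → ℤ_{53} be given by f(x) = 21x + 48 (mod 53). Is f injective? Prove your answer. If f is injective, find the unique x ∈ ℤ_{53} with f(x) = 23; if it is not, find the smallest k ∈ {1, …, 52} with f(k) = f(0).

19

Suppose f(s) = f(t) in ℤ_{53}. Then 21s + 48 ≡ 21t + 48 (mod 53), hence 21(s − t) ≡ 0 (mod 53).
Since gcd(21, 53) = 1, 21 is invertible modulo 53, thus s − t ≡ 0 (mod 53), i.e. s = t.
Therefore f is injective.
We now compute 21⁻¹ mod 53 explicitly. Euclid's algorithm: 53 = 2·21 + 11, 21 = 1·11 + 10, 11 = 1·10 + 1; back-substituting gives 1 = 48·21 − 19·53, so 21⁻¹ ≡ 48 (mod 53).
Since f is injective, we compute f⁻¹(23): solve 21x + 48 ≡ 23 (mod 53), i.e. 21x ≡ 28 (mod 53).
Multiplying by 21⁻¹ = 48 gives x ≡ 48·28 = 1344 = 25·53 + 19 ≡ 19 (mod 53).
Check: f(19) = 21·19 + 48 = 447 = 8·53 + 23 ≡ 23 (mod 53).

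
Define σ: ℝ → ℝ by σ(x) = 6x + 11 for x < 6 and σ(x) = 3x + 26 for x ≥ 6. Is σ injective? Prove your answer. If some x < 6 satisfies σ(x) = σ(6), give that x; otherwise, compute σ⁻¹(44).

11/2

Both pieces are strictly increasing (slopes 6 and 3), so each is injective on its own interval.
The left piece maps (−∞, 6) onto (−∞, 47); the right piece maps [6, ∞) onto [44, ∞).
These images overlap. In particular σ(6) = 44 (right piece), and solving 6x + 11 = 44 on the left piece gives x = 11/2 < 6.
So σ(11/2) = σ(6) with 11/2 ≠ 6, and σ is not injective. This x = 11/2 is the requested value below 6.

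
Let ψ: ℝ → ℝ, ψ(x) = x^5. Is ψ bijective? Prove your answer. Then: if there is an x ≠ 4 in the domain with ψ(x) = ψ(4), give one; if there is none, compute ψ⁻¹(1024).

On ℝ, x ↦ x^5 is strictly increasing (injective) and for any y ∈ ℝ the 5th root y^{1/5} lies in ℝ (surjective). So ψ is bijective.
Since x ↦ x^5 is strictly increasing on ℝ, it is injective there, so no x ≠ 4 in the domain has ψ(x) = ψ(4). We therefore compute ψ⁻¹(1024) = 1024^{1/5} = 4 (indeed 4^5 = 1024).

4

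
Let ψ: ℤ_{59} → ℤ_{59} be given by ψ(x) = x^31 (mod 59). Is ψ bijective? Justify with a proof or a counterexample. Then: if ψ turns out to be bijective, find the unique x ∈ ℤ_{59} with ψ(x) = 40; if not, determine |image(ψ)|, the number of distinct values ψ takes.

Since 59 is prime, the nonzero elements of ℤ_{59} form a cyclic group of order 58.
As gcd(31, 58) = 1, raising to the 31st power is a bijection on this group: if u^31 ≡ v^31 then (uv^{−1})^31 = 1, and the only element of order dividing gcd(31, 58) = 1 is 1, so u = v.
With ψ(0) = 0 this makes ψ injective on all of ℤ_{59}, hence bijective (finite equal-size domain and codomain). In particular ψ is bijective.
Since ψ is bijective, we find the preimage of 40. The inverse of x ↦ x^31 on (ℤ_{59})^× is x ↦ x^15, because 31·15 = 465 = 8·58 + 1 ≡ 1 (mod 58) and x^{58} = 1 for x ≠ 0 (Fermat). So ψ⁻¹(40) = 40^15 mod 59.
Repeated squaring mod 59: 40^1 ≡ 40, 40^2 ≡ 40² = 1600 ≡ 7, 40^4 ≡ 7² = 49, 40^8 ≡ 49² = 2401 ≡ 41. Since 15 = 8 + 4 + 2 + 1, 40^15 ≡ 41·49·7·40: 41·49 = 2009 ≡ 3, then 3·7 = 21, then 21·40 = 840 ≡ 14. So 40^15 ≡ 14 (mod 59).
Hence ψ⁻¹(40) = 14.

14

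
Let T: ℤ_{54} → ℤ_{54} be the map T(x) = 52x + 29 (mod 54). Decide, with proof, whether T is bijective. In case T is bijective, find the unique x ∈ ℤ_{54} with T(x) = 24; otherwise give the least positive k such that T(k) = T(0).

27

By definition, T is injective if T(s) = T(t) implies s = t.
We have gcd(52, 54) = 2 > 1. Taking s = 0 and t = 27: T(0) = 29 and T(27) = 52·27 + 29 = 1433 ≡ 29 (mod 54).
So T(0) = T(27) while 0 ≠ 27, thus T is not injective, hence not bijective.
Since T is not bijective, we find the least positive k with T(k) = T(0): this means 52k ≡ 0 (mod 54), i.e. 54 ∣ 52k. Since gcd(52, 54) = 2, dividing through by 2 this holds exactly when 27 ∣ 26k, and as gcd(26, 27) = 1, exactly when 27 ∣ k.
The smallest positive such k is 27.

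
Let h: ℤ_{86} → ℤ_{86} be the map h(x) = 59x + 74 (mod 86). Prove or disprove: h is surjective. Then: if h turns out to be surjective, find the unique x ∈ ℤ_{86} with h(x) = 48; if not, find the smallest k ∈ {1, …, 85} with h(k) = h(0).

Since gcd(59, 86) = 1, 59 is invertible modulo 86. Euclid's algorithm: 86 = 1·59 + 27, 59 = 2·27 + 5, 27 = 5·5 + 2, 5 = 2·2 + 1; back-substituting gives 1 = 35·59 − 24·86, so 59⁻¹ ≡ 35 (mod 86).
For any y ∈ ℤ_{86}, x = 35(y − 74) mod 86 satisfies h(x) = 59·35(y − 74) + 74 ≡ y (since 59·35 ≡ 1 mod 86). So every y has a preimage.
So h is surjective.
Since h is surjective, we compute h⁻¹(48): solve 59x + 74 ≡ 48 (mod 86), i.e. 59x ≡ 60 (mod 86).
Multiplying by 59⁻¹ = 35 gives x ≡ 35·60 = 2100 = 24·86 + 36 ≡ 36 (mod 86).
Check: h(36) = 59·36 + 74 = 2198 = 25·86 + 48 ≡ 48 (mod 86).

36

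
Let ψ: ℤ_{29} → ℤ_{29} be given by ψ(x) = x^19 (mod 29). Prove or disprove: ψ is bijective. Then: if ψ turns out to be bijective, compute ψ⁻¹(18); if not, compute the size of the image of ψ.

3

Since 29 is prime, the nonzero elements of ℤ_{29} form a cyclic group of order 28.
As gcd(19, 28) = 1, raising to the 19th power is a bijection on this group: if a^19 ≡ b^19 then (ab^{−1})^19 = 1, and the only element of order dividing gcd(19, 28) = 1 is 1, so a = b.
With ψ(0) = 0 this makes ψ injective on all of ℤ_{29}, hence bijective (finite equal-size domain and codomain). In particular ψ is bijective.
Since ψ is bijective, we find the preimage of 18. The inverse of x ↦ x^19 on (ℤ_{29})^× is x ↦ x^3, because 19·3 = 57 = 2·28 + 1 ≡ 1 (mod 28) and x^{28} = 1 for x ≠ 0 (Fermat). So ψ⁻¹(18) = 18^3 mod 29.
Repeated squaring mod 29: 18^1 ≡ 18, 18^2 ≡ 18² = 324 ≡ 5. Since 3 = 2 + 1, 18^3 ≡ 5·18: 5·18 = 90 ≡ 3. So 18^3 ≡ 3 (mod 29).
Hence ψ⁻¹(18) = 3.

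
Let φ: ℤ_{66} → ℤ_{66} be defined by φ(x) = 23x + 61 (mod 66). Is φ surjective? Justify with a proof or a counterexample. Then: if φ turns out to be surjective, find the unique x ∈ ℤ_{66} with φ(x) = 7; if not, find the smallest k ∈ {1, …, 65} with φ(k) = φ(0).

Since gcd(23, 66) = 1, 23 is invertible modulo 66. Euclid's algorithm: 66 = 2·23 + 20, 23 = 1·20 + 3, 20 = 6·3 + 2, 3 = 1·2 + 1; back-substituting gives 1 = 23·23 − 8·66, so 23⁻¹ ≡ 23 (mod 66).
Then y ↦ 23(y − 61) is a two-sided inverse to φ, so every y ∈ ℤ_{66} has a preimage.
Hence φ is surjective.
Since φ is surjective, we find φ⁻¹(7): we need 23x ≡ 7 − 61 ≡ 12 (mod 66). Using 23⁻¹ = 23: x ≡ 23·12 = 276 = 4·66 + 12, so x = 12.
Check: φ(12) = 23·12 + 61 = 337 = 5·66 + 7 ≡ 7 (mod 66).

12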